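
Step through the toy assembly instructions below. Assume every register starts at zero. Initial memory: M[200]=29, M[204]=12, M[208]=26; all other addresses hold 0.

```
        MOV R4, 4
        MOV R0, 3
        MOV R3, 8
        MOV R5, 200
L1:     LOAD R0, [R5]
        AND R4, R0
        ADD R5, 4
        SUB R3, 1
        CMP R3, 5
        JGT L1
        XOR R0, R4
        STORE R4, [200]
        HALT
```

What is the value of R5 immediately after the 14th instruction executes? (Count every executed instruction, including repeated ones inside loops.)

208

MOV R4, 4 → R4=4
MOV R0, 3 → R0=3
MOV R3, 8 → R3=8
MOV R5, 200 → R5=200
LOAD R0, [R5] → R0=M[200]=29
AND R4, R0 → R4=4&29=4
ADD R5, 4 → R5=200+4=204
SUB R3, 1 → R3=8-1=7
CMP R3, 5  (cmp 7,5)
JGT L1: taken
LOAD R0, [R5] → R0=M[204]=12
AND R4, R0 → R4=4&12=4
ADD R5, 4 → R5=204+4=208
SUB R3, 1 → R3=7-1=6
After step 14: R5 = 208.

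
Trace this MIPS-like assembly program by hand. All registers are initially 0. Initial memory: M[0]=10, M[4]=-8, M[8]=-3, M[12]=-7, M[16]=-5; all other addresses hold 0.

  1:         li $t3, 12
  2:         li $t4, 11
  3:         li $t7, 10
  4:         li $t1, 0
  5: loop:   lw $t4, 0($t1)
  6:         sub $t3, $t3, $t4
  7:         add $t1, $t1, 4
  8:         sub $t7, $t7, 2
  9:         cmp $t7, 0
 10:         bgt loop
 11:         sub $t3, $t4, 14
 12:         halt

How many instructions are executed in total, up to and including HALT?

36

$t3=12
$t4=11
$t7=10
$t1=0
$t4=M[0]=10
$t3=12-10=2
$t1=0+4=4
$t7=10-2=8
cmp $t7, 0  (cmp 8,0)
bgt loop: taken
$t4=M[4]=-8
$t3=2-(-8)=10
$t1=4+4=8
$t7=8-2=6
cmp $t7, 0  (cmp 6,0)
bgt loop: taken
$t4=M[8]=-3
$t3=10-(-3)=13
$t1=8+4=12
$t7=6-2=4
cmp $t7, 0  (cmp 4,0)
bgt loop: taken
$t4=M[12]=-7
$t3=13-(-7)=20
$t1=12+4=16
$t7=4-2=2
cmp $t7, 0  (cmp 2,0)
bgt loop: taken
$t4=M[16]=-5
$t3=20-(-5)=25
$t1=16+4=20
$t7=2-2=0
cmp $t7, 0  (cmp 0,0)
bgt loop: not taken
$t3=(-5)-14=-19
halt.
Total executed instructions: 36.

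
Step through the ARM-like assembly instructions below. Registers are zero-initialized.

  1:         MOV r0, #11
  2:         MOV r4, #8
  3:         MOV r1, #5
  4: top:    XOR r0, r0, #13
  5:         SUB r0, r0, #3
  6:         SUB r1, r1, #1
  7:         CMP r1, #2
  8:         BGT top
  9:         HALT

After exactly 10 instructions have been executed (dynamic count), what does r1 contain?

4

after MOV r0, #11: r0=11
after MOV r4, #8: r4=8
after MOV r1, #5: r1=5
after XOR r0, r0, #13: r0=11^13=6
after SUB r0, r0, #3: r0=6-3=3
after SUB r1, r1, #1: r1=5-1=4
CMP r1, #2  (cmp 4,2)
BGT top: taken
after XOR r0, r0, #13: r0=3^13=14
after SUB r0, r0, #3: r0=14-3=11
After step 10: r1 = 4.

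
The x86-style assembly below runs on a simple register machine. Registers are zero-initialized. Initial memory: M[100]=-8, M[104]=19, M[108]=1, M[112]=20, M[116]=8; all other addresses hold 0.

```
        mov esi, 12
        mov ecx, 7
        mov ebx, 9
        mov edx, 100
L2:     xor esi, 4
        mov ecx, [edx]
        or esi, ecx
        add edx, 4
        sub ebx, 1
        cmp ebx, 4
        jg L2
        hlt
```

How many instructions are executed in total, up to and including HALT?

40

after mov esi, 12: esi=12
after mov ecx, 7: ecx=7
after mov ebx, 9: ebx=9
after mov edx, 100: edx=100
after xor esi, 4: esi=12^4=8
after mov ecx, [edx]: ecx=M[100]=-8
after or esi, ecx: esi=8|(-8)=-8
after add edx, 4: edx=100+4=104
after sub ebx, 1: ebx=9-1=8
cmp ebx, 4  (cmp 8,4)
jg L2: taken
after xor esi, 4: esi=(-8)^4=-4
after mov ecx, [edx]: ecx=M[104]=19
after or esi, ecx: esi=(-4)|19=-1
after add edx, 4: edx=104+4=108
after sub ebx, 1: ebx=8-1=7
cmp ebx, 4  (cmp 7,4)
jg L2: taken
after xor esi, 4: esi=(-1)^4=-5
after mov ecx, [edx]: ecx=M[108]=1
after or esi, ecx: esi=(-5)|1=-5
after add edx, 4: edx=108+4=112
after sub ebx, 1: ebx=7-1=6
cmp ebx, 4  (cmp 6,4)
jg L2: taken
after xor esi, 4: esi=(-5)^4=-1
after mov ecx, [edx]: ecx=M[112]=20
after or esi, ecx: esi=(-1)|20=-1
after add edx, 4: edx=112+4=116
after sub ebx, 1: ebx=6-1=5
cmp ebx, 4  (cmp 5,4)
jg L2: taken
after xor esi, 4: esi=(-1)^4=-5
after mov ecx, [edx]: ecx=M[116]=8
after or esi, ecx: esi=(-5)|8=-5
after add edx, 4: edx=116+4=120
after sub ebx, 1: ebx=5-1=4
cmp ebx, 4  (cmp 4,4)
jg L2: not taken
halt.
Total executed instructions: 40.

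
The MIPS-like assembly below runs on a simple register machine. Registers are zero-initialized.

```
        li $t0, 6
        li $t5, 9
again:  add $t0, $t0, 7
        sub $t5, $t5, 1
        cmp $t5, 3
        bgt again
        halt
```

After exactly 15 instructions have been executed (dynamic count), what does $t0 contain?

$t0=6
$t5=9
$t0=6+7=13
$t5=9-1=8
cmp $t5, 3  (cmp 8,3)
bgt again: taken
$t0=13+7=20
$t5=8-1=7
cmp $t5, 3  (cmp 7,3)
bgt again: taken
$t0=20+7=27
$t5=7-1=6
cmp $t5, 3  (cmp 6,3)
bgt again: taken
$t0=27+7=34
After step 15: $t0 = 34.

34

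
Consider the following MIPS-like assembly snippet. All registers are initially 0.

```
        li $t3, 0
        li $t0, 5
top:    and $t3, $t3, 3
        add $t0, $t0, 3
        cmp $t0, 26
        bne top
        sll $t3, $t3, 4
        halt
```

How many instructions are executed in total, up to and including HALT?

$t3=0
$t0=5
$t3=0&3=0
$t0=5+3=8
cmp $t0, 26  (cmp 8,26)
bne top: taken
$t3=0&3=0
$t0=8+3=11
cmp $t0, 26  (cmp 11,26)
bne top: taken
$t3=0&3=0
$t0=11+3=14
cmp $t0, 26  (cmp 14,26)
bne top: taken
$t3=0&3=0
$t0=14+3=17
cmp $t0, 26  (cmp 17,26)
bne top: taken
$t3=0&3=0
$t0=17+3=20
cmp $t0, 26  (cmp 20,26)
bne top: taken
$t3=0&3=0
$t0=20+3=23
cmp $t0, 26  (cmp 23,26)
bne top: taken
$t3=0&3=0
$t0=23+3=26
cmp $t0, 26  (cmp 26,26)
bne top: not taken
$t3=0<<4=0
halt.
Total executed instructions: 32.

32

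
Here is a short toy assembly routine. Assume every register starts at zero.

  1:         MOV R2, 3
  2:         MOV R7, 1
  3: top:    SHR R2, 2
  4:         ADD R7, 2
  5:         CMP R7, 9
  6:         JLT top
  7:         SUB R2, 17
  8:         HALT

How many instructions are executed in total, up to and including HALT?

20

MOV R2, 3 → R2=3
MOV R7, 1 → R7=1
SHR R2, 2 → R2=3>>2=0
ADD R7, 2 → R7=1+2=3
CMP R7, 9  (cmp 3,9)
JLT top: taken
SHR R2, 2 → R2=0>>2=0
ADD R7, 2 → R7=3+2=5
CMP R7, 9  (cmp 5,9)
JLT top: taken
SHR R2, 2 → R2=0>>2=0
ADD R7, 2 → R7=5+2=7
CMP R7, 9  (cmp 7,9)
JLT top: taken
SHR R2, 2 → R2=0>>2=0
ADD R7, 2 → R7=7+2=9
CMP R7, 9  (cmp 9,9)
JLT top: not taken
SUB R2, 17 → R2=0-17=-17
halt.
Total executed instructions: 20.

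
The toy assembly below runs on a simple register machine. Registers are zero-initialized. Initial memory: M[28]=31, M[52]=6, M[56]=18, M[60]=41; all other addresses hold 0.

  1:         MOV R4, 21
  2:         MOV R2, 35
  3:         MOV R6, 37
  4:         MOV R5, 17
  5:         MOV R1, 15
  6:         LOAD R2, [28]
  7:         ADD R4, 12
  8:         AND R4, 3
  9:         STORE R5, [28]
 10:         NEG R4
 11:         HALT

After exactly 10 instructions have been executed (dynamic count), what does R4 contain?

after MOV R4, 21: R4=21
after MOV R2, 35: R2=35
after MOV R6, 37: R6=37
after MOV R5, 17: R5=17
after MOV R1, 15: R1=15
after LOAD R2, [28]: R2=M[28]=31
after ADD R4, 12: R4=21+12=33
after AND R4, 3: R4=33&3=1
STORE R5, [28] → M[28]=17
after NEG R4: R4=-(1)=-1
After step 10: R4 = -1.

-1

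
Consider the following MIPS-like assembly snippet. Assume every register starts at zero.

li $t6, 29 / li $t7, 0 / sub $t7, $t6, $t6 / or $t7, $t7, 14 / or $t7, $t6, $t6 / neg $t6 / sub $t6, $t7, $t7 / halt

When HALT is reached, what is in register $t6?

0

after li $t6, 29: $t6=29
after li $t7, 0: $t7=0
after sub $t7, $t6, $t6: $t7=29-29=0
after or $t7, $t7, 14: $t7=0|14=14
after or $t7, $t6, $t6: $t7=29|29=29
after neg $t6: $t6=-(29)=-29
after sub $t6, $t7, $t7: $t6=29-29=0
halt.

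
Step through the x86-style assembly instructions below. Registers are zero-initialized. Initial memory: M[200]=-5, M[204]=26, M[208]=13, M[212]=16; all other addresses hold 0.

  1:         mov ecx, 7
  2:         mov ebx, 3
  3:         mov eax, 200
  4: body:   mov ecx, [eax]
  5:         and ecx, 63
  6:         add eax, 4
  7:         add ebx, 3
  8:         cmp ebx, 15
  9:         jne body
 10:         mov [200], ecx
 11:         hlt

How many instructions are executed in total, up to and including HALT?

29

after mov ecx, 7: ecx=7
after mov ebx, 3: ebx=3
after mov eax, 200: eax=200
after mov ecx, [eax]: ecx=M[200]=-5
after and ecx, 63: ecx=(-5)&63=59
after add eax, 4: eax=200+4=204
after add ebx, 3: ebx=3+3=6
cmp ebx, 15  (cmp 6,15)
jne body: taken
after mov ecx, [eax]: ecx=M[204]=26
after and ecx, 63: ecx=26&63=26
after add eax, 4: eax=204+4=208
after add ebx, 3: ebx=6+3=9
cmp ebx, 15  (cmp 9,15)
jne body: taken
after mov ecx, [eax]: ecx=M[208]=13
after and ecx, 63: ecx=13&63=13
after add eax, 4: eax=208+4=212
after add ebx, 3: ebx=9+3=12
cmp ebx, 15  (cmp 12,15)
jne body: taken
after mov ecx, [eax]: ecx=M[212]=16
after and ecx, 63: ecx=16&63=16
after add eax, 4: eax=212+4=216
after add ebx, 3: ebx=12+3=15
cmp ebx, 15  (cmp 15,15)
jne body: not taken
mov [200], ecx → M[200]=16
halt.
Total executed instructions: 29.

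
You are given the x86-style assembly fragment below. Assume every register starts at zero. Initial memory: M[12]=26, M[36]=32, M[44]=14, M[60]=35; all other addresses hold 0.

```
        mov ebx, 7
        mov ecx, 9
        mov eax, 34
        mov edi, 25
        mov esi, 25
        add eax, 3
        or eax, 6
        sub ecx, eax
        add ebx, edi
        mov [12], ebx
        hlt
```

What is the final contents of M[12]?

32

after mov ebx, 7: ebx=7
after mov ecx, 9: ecx=9
after mov eax, 34: eax=34
after mov edi, 25: edi=25
after mov esi, 25: esi=25
after add eax, 3: eax=34+3=37
after or eax, 6: eax=37|6=39
after sub ecx, eax: ecx=9-39=-30
after add ebx, edi: ebx=7+25=32
mov [12], ebx → M[12]=32
halt.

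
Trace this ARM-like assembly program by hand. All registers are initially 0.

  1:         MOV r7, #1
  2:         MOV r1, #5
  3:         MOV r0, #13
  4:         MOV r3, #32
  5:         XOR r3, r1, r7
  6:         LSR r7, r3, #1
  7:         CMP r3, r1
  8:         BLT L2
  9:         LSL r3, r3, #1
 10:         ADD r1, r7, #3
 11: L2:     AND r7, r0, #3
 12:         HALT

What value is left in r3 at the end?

4

MOV r7, #1 → r7=1
MOV r1, #5 → r1=5
MOV r0, #13 → r0=13
MOV r3, #32 → r3=32
XOR r3, r1, r7 → r3=5^1=4
LSR r7, r3, #1 → r7=4>>1=2
CMP r3, r1  (cmp 4,5)
BLT L2: taken
AND r7, r0, #3 → r7=13&3=1
halt.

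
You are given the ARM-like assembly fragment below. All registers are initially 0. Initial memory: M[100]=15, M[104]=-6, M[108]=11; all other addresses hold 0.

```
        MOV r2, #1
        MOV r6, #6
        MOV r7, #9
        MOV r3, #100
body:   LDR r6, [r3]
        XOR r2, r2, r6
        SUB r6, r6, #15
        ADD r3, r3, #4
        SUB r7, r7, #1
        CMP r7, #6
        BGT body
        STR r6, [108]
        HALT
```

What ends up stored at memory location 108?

after MOV r2, #1: r2=1
after MOV r6, #6: r6=6
after MOV r7, #9: r7=9
after MOV r3, #100: r3=100
after LDR r6, [r3]: r6=M[100]=15
after XOR r2, r2, r6: r2=1^15=14
after SUB r6, r6, #15: r6=15-15=0
after ADD r3, r3, #4: r3=100+4=104
after SUB r7, r7, #1: r7=9-1=8
CMP r7, #6  (cmp 8,6)
BGT body: taken
after LDR r6, [r3]: r6=M[104]=-6
after XOR r2, r2, r6: r2=14^(-6)=-12
after SUB r6, r6, #15: r6=(-6)-15=-21
after ADD r3, r3, #4: r3=104+4=108
after SUB r7, r7, #1: r7=8-1=7
CMP r7, #6  (cmp 7,6)
BGT body: taken
after LDR r6, [r3]: r6=M[108]=11
after XOR r2, r2, r6: r2=(-12)^11=-1
after SUB r6, r6, #15: r6=11-15=-4
after ADD r3, r3, #4: r3=108+4=112
after SUB r7, r7, #1: r7=7-1=6
CMP r7, #6  (cmp 6,6)
BGT body: not taken
STR r6, [108] → M[108]=-4
halt.

-4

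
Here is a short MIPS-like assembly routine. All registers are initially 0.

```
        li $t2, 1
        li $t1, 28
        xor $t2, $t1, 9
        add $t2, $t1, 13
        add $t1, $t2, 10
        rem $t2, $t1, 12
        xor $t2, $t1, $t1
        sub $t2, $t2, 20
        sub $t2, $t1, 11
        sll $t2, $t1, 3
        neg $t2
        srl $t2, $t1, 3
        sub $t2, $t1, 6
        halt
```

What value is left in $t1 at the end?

51

$t2=1
$t1=28
$t2=28^9=21
$t2=28+13=41
$t1=41+10=51
$t2=51%12=3
$t2=51^51=0
$t2=0-20=-20
$t2=51-11=40
$t2=51<<3=408
$t2=-(408)=-408
$t2=51>>3=6
$t2=51-6=45
halt.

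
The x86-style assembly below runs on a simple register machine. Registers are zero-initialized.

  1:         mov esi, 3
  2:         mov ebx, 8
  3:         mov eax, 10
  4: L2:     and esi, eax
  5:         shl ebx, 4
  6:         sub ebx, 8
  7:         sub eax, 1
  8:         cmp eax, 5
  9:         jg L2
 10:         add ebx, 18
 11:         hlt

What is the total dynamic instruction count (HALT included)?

after mov esi, 3: esi=3
after mov ebx, 8: ebx=8
after mov eax, 10: eax=10
after and esi, eax: esi=3&10=2
after shl ebx, 4: ebx=8<<4=128
after sub ebx, 8: ebx=128-8=120
after sub eax, 1: eax=10-1=9
cmp eax, 5  (cmp 9,5)
jg L2: taken
after and esi, eax: esi=2&9=0
after shl ebx, 4: ebx=120<<4=1920
after sub ebx, 8: ebx=1920-8=1912
after sub eax, 1: eax=9-1=8
cmp eax, 5  (cmp 8,5)
jg L2: taken
after and esi, eax: esi=0&8=0
after shl ebx, 4: ebx=1912<<4=30592
after sub ebx, 8: ebx=30592-8=30584
after sub eax, 1: eax=8-1=7
cmp eax, 5  (cmp 7,5)
jg L2: taken
after and esi, eax: esi=0&7=0
after shl ebx, 4: ebx=30584<<4=489344
after sub ebx, 8: ebx=489344-8=489336
after sub eax, 1: eax=7-1=6
cmp eax, 5  (cmp 6,5)
jg L2: taken
after and esi, eax: esi=0&6=0
after shl ebx, 4: ebx=489336<<4=7829376
after sub ebx, 8: ebx=7829376-8=7829368
after sub eax, 1: eax=6-1=5
cmp eax, 5  (cmp 5,5)
jg L2: not taken
after add ebx, 18: ebx=7829368+18=7829386
halt.
Total executed instructions: 35.

35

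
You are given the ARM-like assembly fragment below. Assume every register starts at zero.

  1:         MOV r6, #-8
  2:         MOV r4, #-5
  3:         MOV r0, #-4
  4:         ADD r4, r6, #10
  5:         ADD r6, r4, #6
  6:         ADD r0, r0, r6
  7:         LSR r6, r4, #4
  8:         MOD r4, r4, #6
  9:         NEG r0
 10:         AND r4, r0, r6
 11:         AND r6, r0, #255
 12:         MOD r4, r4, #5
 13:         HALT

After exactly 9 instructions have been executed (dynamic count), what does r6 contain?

MOV r6, #-8 → r6=-8
MOV r4, #-5 → r4=-5
MOV r0, #-4 → r0=-4
ADD r4, r6, #10 → r4=(-8)+10=2
ADD r6, r4, #6 → r6=2+6=8
ADD r0, r0, r6 → r0=(-4)+8=4
LSR r6, r4, #4 → r6=2>>4=0
MOD r4, r4, #6 → r4=2%6=2
NEG r0 → r0=-(4)=-4
After step 9: r6 = 0.

0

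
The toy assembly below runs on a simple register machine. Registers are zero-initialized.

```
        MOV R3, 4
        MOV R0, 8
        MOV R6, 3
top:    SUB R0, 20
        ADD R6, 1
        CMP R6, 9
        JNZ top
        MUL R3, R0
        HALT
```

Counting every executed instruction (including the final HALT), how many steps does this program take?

29

after MOV R3, 4: R3=4
after MOV R0, 8: R0=8
after MOV R6, 3: R6=3
after SUB R0, 20: R0=8-20=-12
after ADD R6, 1: R6=3+1=4
CMP R6, 9  (cmp 4,9)
JNZ top: taken
after SUB R0, 20: R0=(-12)-20=-32
after ADD R6, 1: R6=4+1=5
CMP R6, 9  (cmp 5,9)
JNZ top: taken
after SUB R0, 20: R0=(-32)-20=-52
after ADD R6, 1: R6=5+1=6
CMP R6, 9  (cmp 6,9)
JNZ top: taken
after SUB R0, 20: R0=(-52)-20=-72
after ADD R6, 1: R6=6+1=7
CMP R6, 9  (cmp 7,9)
JNZ top: taken
after SUB R0, 20: R0=(-72)-20=-92
after ADD R6, 1: R6=7+1=8
CMP R6, 9  (cmp 8,9)
JNZ top: taken
after SUB R0, 20: R0=(-92)-20=-112
after ADD R6, 1: R6=8+1=9
CMP R6, 9  (cmp 9,9)
JNZ top: not taken
after MUL R3, R0: R3=4*(-112)=-448
halt.
Total executed instructions: 29.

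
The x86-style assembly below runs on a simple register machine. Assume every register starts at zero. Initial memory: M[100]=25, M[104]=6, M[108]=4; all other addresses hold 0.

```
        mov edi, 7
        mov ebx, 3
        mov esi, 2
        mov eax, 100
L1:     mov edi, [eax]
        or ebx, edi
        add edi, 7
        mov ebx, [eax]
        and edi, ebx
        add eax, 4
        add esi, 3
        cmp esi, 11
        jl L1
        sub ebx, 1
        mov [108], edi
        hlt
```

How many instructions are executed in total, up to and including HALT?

edi=7
ebx=3
esi=2
eax=100
edi=M[100]=25
ebx=3|25=27
edi=25+7=32
ebx=M[100]=25
edi=32&25=0
eax=100+4=104
esi=2+3=5
cmp esi, 11  (cmp 5,11)
jl L1: taken
edi=M[104]=6
ebx=25|6=31
edi=6+7=13
ebx=M[104]=6
edi=13&6=4
eax=104+4=108
esi=5+3=8
cmp esi, 11  (cmp 8,11)
jl L1: taken
edi=M[108]=4
ebx=6|4=6
edi=4+7=11
ebx=M[108]=4
edi=11&4=0
eax=108+4=112
esi=8+3=11
cmp esi, 11  (cmp 11,11)
jl L1: not taken
ebx=4-1=3
mov [108], edi → M[108]=0
halt.
Total executed instructions: 34.

34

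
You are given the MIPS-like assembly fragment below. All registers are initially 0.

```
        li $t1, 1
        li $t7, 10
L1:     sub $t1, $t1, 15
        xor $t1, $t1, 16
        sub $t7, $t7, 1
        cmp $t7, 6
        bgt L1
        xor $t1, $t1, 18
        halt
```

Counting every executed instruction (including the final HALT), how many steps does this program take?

after li $t1, 1: $t1=1
after li $t7, 10: $t7=10
after sub $t1, $t1, 15: $t1=1-15=-14
after xor $t1, $t1, 16: $t1=(-14)^16=-30
after sub $t7, $t7, 1: $t7=10-1=9
cmp $t7, 6  (cmp 9,6)
bgt L1: taken
after sub $t1, $t1, 15: $t1=(-30)-15=-45
after xor $t1, $t1, 16: $t1=(-45)^16=-61
after sub $t7, $t7, 1: $t7=9-1=8
cmp $t7, 6  (cmp 8,6)
bgt L1: taken
after sub $t1, $t1, 15: $t1=(-61)-15=-76
after xor $t1, $t1, 16: $t1=(-76)^16=-92
after sub $t7, $t7, 1: $t7=8-1=7
cmp $t7, 6  (cmp 7,6)
bgt L1: taken
after sub $t1, $t1, 15: $t1=(-92)-15=-107
after xor $t1, $t1, 16: $t1=(-107)^16=-123
after sub $t7, $t7, 1: $t7=7-1=6
cmp $t7, 6  (cmp 6,6)
bgt L1: not taken
after xor $t1, $t1, 18: $t1=(-123)^18=-105
halt.
Total executed instructions: 24.

24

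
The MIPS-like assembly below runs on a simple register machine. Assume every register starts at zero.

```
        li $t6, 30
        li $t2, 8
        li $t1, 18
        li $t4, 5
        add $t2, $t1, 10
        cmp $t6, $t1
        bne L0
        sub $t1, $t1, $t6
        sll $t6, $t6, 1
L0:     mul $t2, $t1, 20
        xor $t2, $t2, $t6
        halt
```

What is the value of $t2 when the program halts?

374

li $t6, 30 → $t6=30
li $t2, 8 → $t2=8
li $t1, 18 → $t1=18
li $t4, 5 → $t4=5
add $t2, $t1, 10 → $t2=18+10=28
cmp $t6, $t1  (cmp 30,18)
bne L0: taken
mul $t2, $t1, 20 → $t2=18*20=360
xor $t2, $t2, $t6 → $t2=360^30=374
halt.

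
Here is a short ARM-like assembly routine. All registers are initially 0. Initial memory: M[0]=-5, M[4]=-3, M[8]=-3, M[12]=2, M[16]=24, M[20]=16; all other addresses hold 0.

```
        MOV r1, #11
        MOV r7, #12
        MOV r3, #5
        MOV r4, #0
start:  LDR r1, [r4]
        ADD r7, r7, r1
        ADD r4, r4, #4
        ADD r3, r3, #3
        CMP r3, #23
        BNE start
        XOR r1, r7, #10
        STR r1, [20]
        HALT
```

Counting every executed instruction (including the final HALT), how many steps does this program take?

r1=11
r7=12
r3=5
r4=0
r1=M[0]=-5
r7=12+(-5)=7
r4=0+4=4
r3=5+3=8
CMP r3, #23  (cmp 8,23)
BNE start: taken
r1=M[4]=-3
r7=7+(-3)=4
r4=4+4=8
r3=8+3=11
CMP r3, #23  (cmp 11,23)
BNE start: taken
r1=M[8]=-3
r7=4+(-3)=1
r4=8+4=12
r3=11+3=14
CMP r3, #23  (cmp 14,23)
BNE start: taken
r1=M[12]=2
r7=1+2=3
r4=12+4=16
r3=14+3=17
CMP r3, #23  (cmp 17,23)
BNE start: taken
r1=M[16]=24
r7=3+24=27
r4=16+4=20
r3=17+3=20
CMP r3, #23  (cmp 20,23)
BNE start: taken
r1=M[20]=16
r7=27+16=43
r4=20+4=24
r3=20+3=23
CMP r3, #23  (cmp 23,23)
BNE start: not taken
r1=43^10=33
STR r1, [20] → M[20]=33
halt.
Total executed instructions: 43.

43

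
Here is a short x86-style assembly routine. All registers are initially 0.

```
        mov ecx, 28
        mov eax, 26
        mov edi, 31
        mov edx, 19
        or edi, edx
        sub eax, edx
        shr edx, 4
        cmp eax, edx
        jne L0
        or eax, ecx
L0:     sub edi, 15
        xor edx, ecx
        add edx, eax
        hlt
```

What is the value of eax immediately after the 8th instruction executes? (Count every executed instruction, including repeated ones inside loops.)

mov ecx, 28 → ecx=28
mov eax, 26 → eax=26
mov edi, 31 → edi=31
mov edx, 19 → edx=19
or edi, edx → edi=31|19=31
sub eax, edx → eax=26-19=7
shr edx, 4 → edx=19>>4=1
cmp eax, edx  (cmp 7,1)
After step 8: eax = 7.

7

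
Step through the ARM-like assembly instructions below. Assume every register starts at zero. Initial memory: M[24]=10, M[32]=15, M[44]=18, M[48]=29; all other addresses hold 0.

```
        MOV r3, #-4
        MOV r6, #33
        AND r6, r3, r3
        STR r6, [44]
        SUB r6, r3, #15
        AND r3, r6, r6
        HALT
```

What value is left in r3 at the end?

-19

MOV r3, #-4 → r3=-4
MOV r6, #33 → r6=33
AND r6, r3, r3 → r6=(-4)&(-4)=-4
STR r6, [44] → M[44]=-4
SUB r6, r3, #15 → r6=(-4)-15=-19
AND r3, r6, r6 → r3=(-19)&(-19)=-19
halt.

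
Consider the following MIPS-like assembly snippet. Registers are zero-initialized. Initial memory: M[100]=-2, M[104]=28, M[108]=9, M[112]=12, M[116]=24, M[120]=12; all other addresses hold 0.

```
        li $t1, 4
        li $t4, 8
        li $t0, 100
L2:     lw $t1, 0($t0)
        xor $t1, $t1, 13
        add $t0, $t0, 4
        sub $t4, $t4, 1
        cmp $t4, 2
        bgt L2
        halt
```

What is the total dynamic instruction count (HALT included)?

$t1=4
$t4=8
$t0=100
$t1=M[100]=-2
$t1=(-2)^13=-13
$t0=100+4=104
$t4=8-1=7
cmp $t4, 2  (cmp 7,2)
bgt L2: taken
$t1=M[104]=28
$t1=28^13=17
$t0=104+4=108
$t4=7-1=6
cmp $t4, 2  (cmp 6,2)
bgt L2: taken
$t1=M[108]=9
$t1=9^13=4
$t0=108+4=112
$t4=6-1=5
cmp $t4, 2  (cmp 5,2)
bgt L2: taken
$t1=M[112]=12
$t1=12^13=1
$t0=112+4=116
$t4=5-1=4
cmp $t4, 2  (cmp 4,2)
bgt L2: taken
$t1=M[116]=24
$t1=24^13=21
$t0=116+4=120
$t4=4-1=3
cmp $t4, 2  (cmp 3,2)
bgt L2: taken
$t1=M[120]=12
$t1=12^13=1
$t0=120+4=124
$t4=3-1=2
cmp $t4, 2  (cmp 2,2)
bgt L2: not taken
halt.
Total executed instructions: 40.

40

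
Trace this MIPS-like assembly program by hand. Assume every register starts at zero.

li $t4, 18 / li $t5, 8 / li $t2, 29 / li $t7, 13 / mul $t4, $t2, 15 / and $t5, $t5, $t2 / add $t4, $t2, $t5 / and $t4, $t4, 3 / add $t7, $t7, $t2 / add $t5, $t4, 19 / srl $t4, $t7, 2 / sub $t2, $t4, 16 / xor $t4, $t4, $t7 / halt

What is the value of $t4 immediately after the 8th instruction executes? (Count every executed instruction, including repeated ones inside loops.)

after li $t4, 18: $t4=18
after li $t5, 8: $t5=8
after li $t2, 29: $t2=29
after li $t7, 13: $t7=13
after mul $t4, $t2, 15: $t4=29*15=435
after and $t5, $t5, $t2: $t5=8&29=8
after add $t4, $t2, $t5: $t4=29+8=37
after and $t4, $t4, 3: $t4=37&3=1
After step 8: $t4 = 1.

1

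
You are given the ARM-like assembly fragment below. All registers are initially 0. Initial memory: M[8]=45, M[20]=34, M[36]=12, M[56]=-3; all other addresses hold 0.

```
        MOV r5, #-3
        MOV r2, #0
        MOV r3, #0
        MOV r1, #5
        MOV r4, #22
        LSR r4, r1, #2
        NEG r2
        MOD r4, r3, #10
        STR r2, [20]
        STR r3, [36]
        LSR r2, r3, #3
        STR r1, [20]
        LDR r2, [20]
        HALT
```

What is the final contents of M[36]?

MOV r5, #-3 → r5=-3
MOV r2, #0 → r2=0
MOV r3, #0 → r3=0
MOV r1, #5 → r1=5
MOV r4, #22 → r4=22
LSR r4, r1, #2 → r4=5>>2=1
NEG r2 → r2=-(0)=0
MOD r4, r3, #10 → r4=0%10=0
STR r2, [20] → M[20]=0
STR r3, [36] → M[36]=0
LSR r2, r3, #3 → r2=0>>3=0
STR r1, [20] → M[20]=5
LDR r2, [20] → r2=M[20]=5
halt.

0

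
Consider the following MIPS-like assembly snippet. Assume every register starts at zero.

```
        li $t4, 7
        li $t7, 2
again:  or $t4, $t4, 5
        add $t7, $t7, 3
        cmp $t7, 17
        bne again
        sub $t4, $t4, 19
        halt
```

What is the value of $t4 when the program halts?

li $t4, 7 → $t4=7
li $t7, 2 → $t7=2
or $t4, $t4, 5 → $t4=7|5=7
add $t7, $t7, 3 → $t7=2+3=5
cmp $t7, 17  (cmp 5,17)
bne again: taken
or $t4, $t4, 5 → $t4=7|5=7
add $t7, $t7, 3 → $t7=5+3=8
cmp $t7, 17  (cmp 8,17)
bne again: taken
or $t4, $t4, 5 → $t4=7|5=7
add $t7, $t7, 3 → $t7=8+3=11
cmp $t7, 17  (cmp 11,17)
bne again: taken
or $t4, $t4, 5 → $t4=7|5=7
add $t7, $t7, 3 → $t7=11+3=14
cmp $t7, 17  (cmp 14,17)
bne again: taken
or $t4, $t4, 5 → $t4=7|5=7
add $t7, $t7, 3 → $t7=14+3=17
cmp $t7, 17  (cmp 17,17)
bne again: not taken
sub $t4, $t4, 19 → $t4=7-19=-12
halt.

-12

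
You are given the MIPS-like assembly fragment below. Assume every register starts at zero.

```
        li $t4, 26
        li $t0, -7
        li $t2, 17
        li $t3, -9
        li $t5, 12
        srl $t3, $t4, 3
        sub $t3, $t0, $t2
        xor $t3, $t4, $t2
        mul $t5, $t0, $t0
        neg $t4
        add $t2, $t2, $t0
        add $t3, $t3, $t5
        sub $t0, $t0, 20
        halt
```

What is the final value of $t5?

49

after li $t4, 26: $t4=26
after li $t0, -7: $t0=-7
after li $t2, 17: $t2=17
after li $t3, -9: $t3=-9
after li $t5, 12: $t5=12
after srl $t3, $t4, 3: $t3=26>>3=3
after sub $t3, $t0, $t2: $t3=(-7)-17=-24
after xor $t3, $t4, $t2: $t3=26^17=11
after mul $t5, $t0, $t0: $t5=(-7)*(-7)=49
after neg $t4: $t4=-(26)=-26
after add $t2, $t2, $t0: $t2=17+(-7)=10
after add $t3, $t3, $t5: $t3=11+49=60
after sub $t0, $t0, 20: $t0=(-7)-20=-27
halt.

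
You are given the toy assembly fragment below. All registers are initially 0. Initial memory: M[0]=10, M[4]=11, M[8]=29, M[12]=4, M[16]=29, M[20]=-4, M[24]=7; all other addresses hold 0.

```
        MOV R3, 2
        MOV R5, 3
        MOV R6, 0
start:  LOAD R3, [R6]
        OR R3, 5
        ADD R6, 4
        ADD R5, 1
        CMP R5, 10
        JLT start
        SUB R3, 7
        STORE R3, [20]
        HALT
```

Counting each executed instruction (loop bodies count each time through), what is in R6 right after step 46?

after MOV R3, 2: R3=2
after MOV R5, 3: R5=3
after MOV R6, 0: R6=0
after LOAD R3, [R6]: R3=M[0]=10
after OR R3, 5: R3=10|5=15
after ADD R6, 4: R6=0+4=4
after ADD R5, 1: R5=3+1=4
CMP R5, 10  (cmp 4,10)
JLT start: taken
after LOAD R3, [R6]: R3=M[4]=11
after OR R3, 5: R3=11|5=15
after ADD R6, 4: R6=4+4=8
after ADD R5, 1: R5=4+1=5
CMP R5, 10  (cmp 5,10)
JLT start: taken
after LOAD R3, [R6]: R3=M[8]=29
after OR R3, 5: R3=29|5=29
after ADD R6, 4: R6=8+4=12
after ADD R5, 1: R5=5+1=6
CMP R5, 10  (cmp 6,10)
JLT start: taken
after LOAD R3, [R6]: R3=M[12]=4
after OR R3, 5: R3=4|5=5
after ADD R6, 4: R6=12+4=16
after ADD R5, 1: R5=6+1=7
CMP R5, 10  (cmp 7,10)
JLT start: taken
after LOAD R3, [R6]: R3=M[16]=29
after OR R3, 5: R3=29|5=29
after ADD R6, 4: R6=16+4=20
after ADD R5, 1: R5=7+1=8
CMP R5, 10  (cmp 8,10)
JLT start: taken
after LOAD R3, [R6]: R3=M[20]=-4
after OR R3, 5: R3=(-4)|5=-3
after ADD R6, 4: R6=20+4=24
after ADD R5, 1: R5=8+1=9
CMP R5, 10  (cmp 9,10)
JLT start: taken
after LOAD R3, [R6]: R3=M[24]=7
after OR R3, 5: R3=7|5=7
after ADD R6, 4: R6=24+4=28
after ADD R5, 1: R5=9+1=10
CMP R5, 10  (cmp 10,10)
JLT start: not taken
after SUB R3, 7: R3=7-7=0
After step 46: R6 = 28.

28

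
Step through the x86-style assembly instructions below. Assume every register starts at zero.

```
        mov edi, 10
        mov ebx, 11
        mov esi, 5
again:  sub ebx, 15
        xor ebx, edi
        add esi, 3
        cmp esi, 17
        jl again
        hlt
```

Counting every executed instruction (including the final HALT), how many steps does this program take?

24

mov edi, 10 → edi=10
mov ebx, 11 → ebx=11
mov esi, 5 → esi=5
sub ebx, 15 → ebx=11-15=-4
xor ebx, edi → ebx=(-4)^10=-10
add esi, 3 → esi=5+3=8
cmp esi, 17  (cmp 8,17)
jl again: taken
sub ebx, 15 → ebx=(-10)-15=-25
xor ebx, edi → ebx=(-25)^10=-19
add esi, 3 → esi=8+3=11
cmp esi, 17  (cmp 11,17)
jl again: taken
sub ebx, 15 → ebx=(-19)-15=-34
xor ebx, edi → ebx=(-34)^10=-44
add esi, 3 → esi=11+3=14
cmp esi, 17  (cmp 14,17)
jl again: taken
sub ebx, 15 → ebx=(-44)-15=-59
xor ebx, edi → ebx=(-59)^10=-49
add esi, 3 → esi=14+3=17
cmp esi, 17  (cmp 17,17)
jl again: not taken
halt.
Total executed instructions: 24.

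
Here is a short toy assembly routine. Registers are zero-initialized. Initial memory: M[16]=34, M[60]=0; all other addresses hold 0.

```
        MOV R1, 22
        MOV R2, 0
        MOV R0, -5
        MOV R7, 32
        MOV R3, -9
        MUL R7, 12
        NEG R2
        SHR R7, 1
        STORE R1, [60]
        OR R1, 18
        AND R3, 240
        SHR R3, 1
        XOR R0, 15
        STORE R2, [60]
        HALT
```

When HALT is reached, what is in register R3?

after MOV R1, 22: R1=22
after MOV R2, 0: R2=0
after MOV R0, -5: R0=-5
after MOV R7, 32: R7=32
after MOV R3, -9: R3=-9
after MUL R7, 12: R7=32*12=384
after NEG R2: R2=-(0)=0
after SHR R7, 1: R7=384>>1=192
STORE R1, [60] → M[60]=22
after OR R1, 18: R1=22|18=22
after AND R3, 240: R3=(-9)&240=240
after SHR R3, 1: R3=240>>1=120
after XOR R0, 15: R0=(-5)^15=-12
STORE R2, [60] → M[60]=0
halt.

120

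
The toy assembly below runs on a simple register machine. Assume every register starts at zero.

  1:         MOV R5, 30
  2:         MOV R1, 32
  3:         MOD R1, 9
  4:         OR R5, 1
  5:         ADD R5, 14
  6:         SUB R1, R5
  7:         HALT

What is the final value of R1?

-40

R5=30
R1=32
R1=32%9=5
R5=30|1=31
R5=31+14=45
R1=5-45=-40
halt.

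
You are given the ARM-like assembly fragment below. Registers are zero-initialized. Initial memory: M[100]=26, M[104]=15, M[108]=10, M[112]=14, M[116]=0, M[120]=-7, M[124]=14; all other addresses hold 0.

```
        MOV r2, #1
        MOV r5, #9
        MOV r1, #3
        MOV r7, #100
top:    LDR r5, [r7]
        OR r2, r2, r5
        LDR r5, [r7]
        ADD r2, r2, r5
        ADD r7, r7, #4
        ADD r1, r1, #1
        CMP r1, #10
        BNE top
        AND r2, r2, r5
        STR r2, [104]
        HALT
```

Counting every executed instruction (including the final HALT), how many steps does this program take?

after MOV r2, #1: r2=1
after MOV r5, #9: r5=9
after MOV r1, #3: r1=3
after MOV r7, #100: r7=100
after LDR r5, [r7]: r5=M[100]=26
after OR r2, r2, r5: r2=1|26=27
after LDR r5, [r7]: r5=M[100]=26
after ADD r2, r2, r5: r2=27+26=53
after ADD r7, r7, #4: r7=100+4=104
after ADD r1, r1, #1: r1=3+1=4
CMP r1, #10  (cmp 4,10)
BNE top: taken
after LDR r5, [r7]: r5=M[104]=15
after OR r2, r2, r5: r2=53|15=63
after LDR r5, [r7]: r5=M[104]=15
after ADD r2, r2, r5: r2=63+15=78
after ADD r7, r7, #4: r7=104+4=108
after ADD r1, r1, #1: r1=4+1=5
CMP r1, #10  (cmp 5,10)
BNE top: taken
after LDR r5, [r7]: r5=M[108]=10
after OR r2, r2, r5: r2=78|10=78
after LDR r5, [r7]: r5=M[108]=10
after ADD r2, r2, r5: r2=78+10=88
after ADD r7, r7, #4: r7=108+4=112
after ADD r1, r1, #1: r1=5+1=6
CMP r1, #10  (cmp 6,10)
BNE top: taken
after LDR r5, [r7]: r5=M[112]=14
after OR r2, r2, r5: r2=88|14=94
after LDR r5, [r7]: r5=M[112]=14
after ADD r2, r2, r5: r2=94+14=108
after ADD r7, r7, #4: r7=112+4=116
after ADD r1, r1, #1: r1=6+1=7
CMP r1, #10  (cmp 7,10)
BNE top: taken
after LDR r5, [r7]: r5=M[116]=0
after OR r2, r2, r5: r2=108|0=108
after LDR r5, [r7]: r5=M[116]=0
after ADD r2, r2, r5: r2=108+0=108
after ADD r7, r7, #4: r7=116+4=120
after ADD r1, r1, #1: r1=7+1=8
CMP r1, #10  (cmp 8,10)
BNE top: taken
after LDR r5, [r7]: r5=M[120]=-7
after OR r2, r2, r5: r2=108|(-7)=-3
after LDR r5, [r7]: r5=M[120]=-7
after ADD r2, r2, r5: r2=(-3)+(-7)=-10
after ADD r7, r7, #4: r7=120+4=124
after ADD r1, r1, #1: r1=8+1=9
CMP r1, #10  (cmp 9,10)
BNE top: taken
after LDR r5, [r7]: r5=M[124]=14
after OR r2, r2, r5: r2=(-10)|14=-2
after LDR r5, [r7]: r5=M[124]=14
after ADD r2, r2, r5: r2=(-2)+14=12
after ADD r7, r7, #4: r7=124+4=128
after ADD r1, r1, #1: r1=9+1=10
CMP r1, #10  (cmp 10,10)
BNE top: not taken
after AND r2, r2, r5: r2=12&14=12
STR r2, [104] → M[104]=12
halt.
Total executed instructions: 63.

63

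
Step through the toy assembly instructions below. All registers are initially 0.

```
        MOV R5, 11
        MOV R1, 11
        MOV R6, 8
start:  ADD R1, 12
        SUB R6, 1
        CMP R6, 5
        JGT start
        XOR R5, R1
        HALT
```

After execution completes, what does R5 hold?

after MOV R5, 11: R5=11
after MOV R1, 11: R1=11
after MOV R6, 8: R6=8
after ADD R1, 12: R1=11+12=23
after SUB R6, 1: R6=8-1=7
CMP R6, 5  (cmp 7,5)
JGT start: taken
after ADD R1, 12: R1=23+12=35
after SUB R6, 1: R6=7-1=6
CMP R6, 5  (cmp 6,5)
JGT start: taken
after ADD R1, 12: R1=35+12=47
after SUB R6, 1: R6=6-1=5
CMP R6, 5  (cmp 5,5)
JGT start: not taken
after XOR R5, R1: R5=11^47=36
halt.

36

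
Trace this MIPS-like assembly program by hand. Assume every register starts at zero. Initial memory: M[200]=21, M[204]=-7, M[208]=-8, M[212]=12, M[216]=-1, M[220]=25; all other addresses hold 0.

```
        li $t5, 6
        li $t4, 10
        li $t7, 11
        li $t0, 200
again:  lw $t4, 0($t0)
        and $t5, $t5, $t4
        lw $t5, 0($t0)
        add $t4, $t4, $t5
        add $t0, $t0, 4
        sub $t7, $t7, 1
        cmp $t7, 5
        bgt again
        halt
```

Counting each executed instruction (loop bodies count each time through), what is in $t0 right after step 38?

li $t5, 6 → $t5=6
li $t4, 10 → $t4=10
li $t7, 11 → $t7=11
li $t0, 200 → $t0=200
lw $t4, 0($t0) → $t4=M[200]=21
and $t5, $t5, $t4 → $t5=6&21=4
lw $t5, 0($t0) → $t5=M[200]=21
add $t4, $t4, $t5 → $t4=21+21=42
add $t0, $t0, 4 → $t0=200+4=204
sub $t7, $t7, 1 → $t7=11-1=10
cmp $t7, 5  (cmp 10,5)
bgt again: taken
lw $t4, 0($t0) → $t4=M[204]=-7
and $t5, $t5, $t4 → $t5=21&(-7)=17
lw $t5, 0($t0) → $t5=M[204]=-7
add $t4, $t4, $t5 → $t4=(-7)+(-7)=-14
add $t0, $t0, 4 → $t0=204+4=208
sub $t7, $t7, 1 → $t7=10-1=9
cmp $t7, 5  (cmp 9,5)
bgt again: taken
lw $t4, 0($t0) → $t4=M[208]=-8
and $t5, $t5, $t4 → $t5=(-7)&(-8)=-8
lw $t5, 0($t0) → $t5=M[208]=-8
add $t4, $t4, $t5 → $t4=(-8)+(-8)=-16
add $t0, $t0, 4 → $t0=208+4=212
sub $t7, $t7, 1 → $t7=9-1=8
cmp $t7, 5  (cmp 8,5)
bgt again: taken
lw $t4, 0($t0) → $t4=M[212]=12
and $t5, $t5, $t4 → $t5=(-8)&12=8
lw $t5, 0($t0) → $t5=M[212]=12
add $t4, $t4, $t5 → $t4=12+12=24
add $t0, $t0, 4 → $t0=212+4=216
sub $t7, $t7, 1 → $t7=8-1=7
cmp $t7, 5  (cmp 7,5)
bgt again: taken
lw $t4, 0($t0) → $t4=M[216]=-1
and $t5, $t5, $t4 → $t5=12&(-1)=12
After step 38: $t0 = 216.

216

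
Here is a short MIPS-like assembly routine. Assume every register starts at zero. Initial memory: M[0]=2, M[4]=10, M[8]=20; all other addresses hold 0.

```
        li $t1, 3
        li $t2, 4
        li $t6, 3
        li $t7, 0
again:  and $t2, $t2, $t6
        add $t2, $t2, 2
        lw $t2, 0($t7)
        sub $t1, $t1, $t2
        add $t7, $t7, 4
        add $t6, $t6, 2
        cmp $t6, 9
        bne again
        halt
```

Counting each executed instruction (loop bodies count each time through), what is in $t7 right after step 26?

$t1=3
$t2=4
$t6=3
$t7=0
$t2=4&3=0
$t2=0+2=2
$t2=M[0]=2
$t1=3-2=1
$t7=0+4=4
$t6=3+2=5
cmp $t6, 9  (cmp 5,9)
bne again: taken
$t2=2&5=0
$t2=0+2=2
$t2=M[4]=10
$t1=1-10=-9
$t7=4+4=8
$t6=5+2=7
cmp $t6, 9  (cmp 7,9)
bne again: taken
$t2=10&7=2
$t2=2+2=4
$t2=M[8]=20
$t1=(-9)-20=-29
$t7=8+4=12
$t6=7+2=9
After step 26: $t7 = 12.

12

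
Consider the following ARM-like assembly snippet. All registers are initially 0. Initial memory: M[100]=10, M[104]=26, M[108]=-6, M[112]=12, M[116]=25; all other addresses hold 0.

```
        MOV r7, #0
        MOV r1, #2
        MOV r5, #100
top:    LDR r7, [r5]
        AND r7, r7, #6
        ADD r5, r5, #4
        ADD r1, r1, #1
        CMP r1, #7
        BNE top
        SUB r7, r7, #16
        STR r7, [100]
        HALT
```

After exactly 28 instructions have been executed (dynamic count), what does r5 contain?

r7=0
r1=2
r5=100
r7=M[100]=10
r7=10&6=2
r5=100+4=104
r1=2+1=3
CMP r1, #7  (cmp 3,7)
BNE top: taken
r7=M[104]=26
r7=26&6=2
r5=104+4=108
r1=3+1=4
CMP r1, #7  (cmp 4,7)
BNE top: taken
r7=M[108]=-6
r7=(-6)&6=2
r5=108+4=112
r1=4+1=5
CMP r1, #7  (cmp 5,7)
BNE top: taken
r7=M[112]=12
r7=12&6=4
r5=112+4=116
r1=5+1=6
CMP r1, #7  (cmp 6,7)
BNE top: taken
r7=M[116]=25
After step 28: r5 = 116.

116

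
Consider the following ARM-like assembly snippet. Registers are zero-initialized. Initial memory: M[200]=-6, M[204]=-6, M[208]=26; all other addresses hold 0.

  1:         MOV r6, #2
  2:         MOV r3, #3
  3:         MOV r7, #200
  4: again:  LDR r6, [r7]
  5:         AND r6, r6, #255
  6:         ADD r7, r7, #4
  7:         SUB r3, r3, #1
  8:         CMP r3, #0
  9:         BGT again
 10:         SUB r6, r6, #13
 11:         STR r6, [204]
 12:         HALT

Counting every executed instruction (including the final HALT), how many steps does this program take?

after MOV r6, #2: r6=2
after MOV r3, #3: r3=3
after MOV r7, #200: r7=200
after LDR r6, [r7]: r6=M[200]=-6
after AND r6, r6, #255: r6=(-6)&255=250
after ADD r7, r7, #4: r7=200+4=204
after SUB r3, r3, #1: r3=3-1=2
CMP r3, #0  (cmp 2,0)
BGT again: taken
after LDR r6, [r7]: r6=M[204]=-6
after AND r6, r6, #255: r6=(-6)&255=250
after ADD r7, r7, #4: r7=204+4=208
after SUB r3, r3, #1: r3=2-1=1
CMP r3, #0  (cmp 1,0)
BGT again: taken
after LDR r6, [r7]: r6=M[208]=26
after AND r6, r6, #255: r6=26&255=26
after ADD r7, r7, #4: r7=208+4=212
after SUB r3, r3, #1: r3=1-1=0
CMP r3, #0  (cmp 0,0)
BGT again: not taken
after SUB r6, r6, #13: r6=26-13=13
STR r6, [204] → M[204]=13
halt.
Total executed instructions: 24.

24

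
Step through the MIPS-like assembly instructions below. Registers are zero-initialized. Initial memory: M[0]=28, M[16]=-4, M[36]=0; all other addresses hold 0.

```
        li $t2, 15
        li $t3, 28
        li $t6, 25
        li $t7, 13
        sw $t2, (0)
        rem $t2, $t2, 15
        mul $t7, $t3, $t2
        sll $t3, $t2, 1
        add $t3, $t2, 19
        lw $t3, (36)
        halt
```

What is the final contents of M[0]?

15

$t2=15
$t3=28
$t6=25
$t7=13
sw $t2, (0) → M[0]=15
$t2=15%15=0
$t7=28*0=0
$t3=0<<1=0
$t3=0+19=19
$t3=M[36]=0
halt.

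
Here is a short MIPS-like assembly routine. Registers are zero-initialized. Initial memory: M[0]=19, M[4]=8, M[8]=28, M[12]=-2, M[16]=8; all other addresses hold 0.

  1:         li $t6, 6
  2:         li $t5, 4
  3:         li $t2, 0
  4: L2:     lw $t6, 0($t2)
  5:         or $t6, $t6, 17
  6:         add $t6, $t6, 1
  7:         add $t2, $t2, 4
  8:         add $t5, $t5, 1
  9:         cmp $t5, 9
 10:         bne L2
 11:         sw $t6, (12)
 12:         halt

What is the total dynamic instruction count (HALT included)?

li $t6, 6 → $t6=6
li $t5, 4 → $t5=4
li $t2, 0 → $t2=0
lw $t6, 0($t2) → $t6=M[0]=19
or $t6, $t6, 17 → $t6=19|17=19
add $t6, $t6, 1 → $t6=19+1=20
add $t2, $t2, 4 → $t2=0+4=4
add $t5, $t5, 1 → $t5=4+1=5
cmp $t5, 9  (cmp 5,9)
bne L2: taken
lw $t6, 0($t2) → $t6=M[4]=8
or $t6, $t6, 17 → $t6=8|17=25
add $t6, $t6, 1 → $t6=25+1=26
add $t2, $t2, 4 → $t2=4+4=8
add $t5, $t5, 1 → $t5=5+1=6
cmp $t5, 9  (cmp 6,9)
bne L2: taken
lw $t6, 0($t2) → $t6=M[8]=28
or $t6, $t6, 17 → $t6=28|17=29
add $t6, $t6, 1 → $t6=29+1=30
add $t2, $t2, 4 → $t2=8+4=12
add $t5, $t5, 1 → $t5=6+1=7
cmp $t5, 9  (cmp 7,9)
bne L2: taken
lw $t6, 0($t2) → $t6=M[12]=-2
or $t6, $t6, 17 → $t6=(-2)|17=-1
add $t6, $t6, 1 → $t6=(-1)+1=0
add $t2, $t2, 4 → $t2=12+4=16
add $t5, $t5, 1 → $t5=7+1=8
cmp $t5, 9  (cmp 8,9)
bne L2: taken
lw $t6, 0($t2) → $t6=M[16]=8
or $t6, $t6, 17 → $t6=8|17=25
add $t6, $t6, 1 → $t6=25+1=26
add $t2, $t2, 4 → $t2=16+4=20
add $t5, $t5, 1 → $t5=8+1=9
cmp $t5, 9  (cmp 9,9)
bne L2: not taken
sw $t6, (12) → M[12]=26
halt.
Total executed instructions: 40.

40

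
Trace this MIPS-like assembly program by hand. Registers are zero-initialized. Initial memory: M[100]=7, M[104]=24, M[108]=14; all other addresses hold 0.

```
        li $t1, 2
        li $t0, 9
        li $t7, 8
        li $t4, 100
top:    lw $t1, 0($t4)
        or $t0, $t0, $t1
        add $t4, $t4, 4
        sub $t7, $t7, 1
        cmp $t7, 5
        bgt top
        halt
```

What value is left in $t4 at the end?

112

after li $t1, 2: $t1=2
after li $t0, 9: $t0=9
after li $t7, 8: $t7=8
after li $t4, 100: $t4=100
after lw $t1, 0($t4): $t1=M[100]=7
after or $t0, $t0, $t1: $t0=9|7=15
after add $t4, $t4, 4: $t4=100+4=104
after sub $t7, $t7, 1: $t7=8-1=7
cmp $t7, 5  (cmp 7,5)
bgt top: taken
after lw $t1, 0($t4): $t1=M[104]=24
after or $t0, $t0, $t1: $t0=15|24=31
after add $t4, $t4, 4: $t4=104+4=108
after sub $t7, $t7, 1: $t7=7-1=6
cmp $t7, 5  (cmp 6,5)
bgt top: taken
after lw $t1, 0($t4): $t1=M[108]=14
after or $t0, $t0, $t1: $t0=31|14=31
after add $t4, $t4, 4: $t4=108+4=112
after sub $t7, $t7, 1: $t7=6-1=5
cmp $t7, 5  (cmp 5,5)
bgt top: not taken
halt.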